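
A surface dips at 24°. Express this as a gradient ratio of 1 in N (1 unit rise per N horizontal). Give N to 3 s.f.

1 : N means tan θ = 1/N, so N = 1/tan 24° = 1/0.4452

1 in 2.25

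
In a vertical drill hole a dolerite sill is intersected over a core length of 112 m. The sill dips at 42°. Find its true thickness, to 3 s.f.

83.2 m

True thickness t = h · cos(dip) = 112 × cos 42°
t = 112 × 0.7431 = 83.232 m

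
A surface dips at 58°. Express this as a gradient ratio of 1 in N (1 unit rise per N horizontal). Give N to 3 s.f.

1 in 0.625

1 : N means tan θ = 1/N, so N = 1/tan 58° = 1/1.6003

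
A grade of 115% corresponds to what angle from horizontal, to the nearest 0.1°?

49.0°

tan θ = 115/100 = 1.1500
θ = arctan(1.1500) = 48.99°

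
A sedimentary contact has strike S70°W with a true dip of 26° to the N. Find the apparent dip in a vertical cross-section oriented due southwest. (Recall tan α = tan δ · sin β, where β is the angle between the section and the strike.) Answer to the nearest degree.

The section lies 25° from the strike.
tan α = tan 26° × sin 25° = 0.4877 × 0.4226 = 0.2061
α = arctan(0.2061) = 11.65°

12°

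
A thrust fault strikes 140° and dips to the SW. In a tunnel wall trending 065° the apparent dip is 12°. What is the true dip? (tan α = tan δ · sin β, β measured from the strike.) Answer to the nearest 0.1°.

β = acute angle between strike 140° and section 065° = 75°.
tan δ = tan α / sin β = tan 12° / sin 75° = 0.2126 / 0.9659 = 0.2201
true dip = arctan 0.2201 = 12.41°

12.4°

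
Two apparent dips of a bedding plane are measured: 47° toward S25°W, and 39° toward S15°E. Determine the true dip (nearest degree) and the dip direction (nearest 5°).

Each apparent-dip line lies in the plane. As unit vectors (x east, y north, z up), v₁ plunges 47°→S25°W and v₂ plunges 39°→S15°E.
Cross product v₁ × v₂ gives the pole to the plane: n ∝ (-0.160, -0.328, 0.341).
True dip = arccos(n_z / |n|) = arccos(0.6819) = 47.0°.
Dip direction = atan2(-0.160, -0.328) = 206° (azimuth of n's horizontal projection).

true dip 47°, dip direction 205°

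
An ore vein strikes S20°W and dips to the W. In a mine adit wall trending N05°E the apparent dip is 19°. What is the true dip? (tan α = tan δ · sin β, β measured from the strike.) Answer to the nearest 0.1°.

β = acute angle between strike S20°W and section N05°E = 15°.
tan(true dip) = tan 19° / sin 15° = 1.3304
δ = arctan(1.3304) = 53.07°

53.1°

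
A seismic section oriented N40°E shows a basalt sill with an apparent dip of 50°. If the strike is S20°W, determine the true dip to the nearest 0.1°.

74.0°

β = acute angle between strike S20°W and section N40°E = 20°.
tan δ = tan α / sin β = tan 50° / sin 20° = 1.1918 / 0.3420 = 3.4845
true dip = arctan 3.4845 = 73.99°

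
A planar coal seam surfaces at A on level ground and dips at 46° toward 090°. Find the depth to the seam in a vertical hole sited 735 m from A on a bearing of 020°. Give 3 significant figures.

The hole lies 70° from the dip direction, so the down-dip offset is 735 × cos 70° = 251.38 m.
Depth = down-dip offset × tan(dip) = 251.38 × tan 46° = 251.38 × 1.0355
Depth = 260.32 m

260 m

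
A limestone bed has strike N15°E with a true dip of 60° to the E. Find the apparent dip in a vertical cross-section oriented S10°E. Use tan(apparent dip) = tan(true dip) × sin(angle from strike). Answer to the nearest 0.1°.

36.2°

Angle between strike (N15°E) and section (S10°E): β = 25°.
tan(apparent dip) = tan 60° · sin 25° = 0.7320
α = arctan(0.7320) = 36.20°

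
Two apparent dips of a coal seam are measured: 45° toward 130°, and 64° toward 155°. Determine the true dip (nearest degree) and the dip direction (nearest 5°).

Each apparent-dip line lies in the plane. As unit vectors (x east, y north, z up), v₁ plunges 45°→130° and v₂ plunges 64°→155°.
The plane normal is n = v₁ × v₂ ∝ (-0.128, -0.356, 0.131).
tan δ = √(n_x²+n_y²)/n_z = 0.378/0.131, so δ = 70.9°.
Dip direction = azimuth of (n_x, n_y) = atan2(-0.128, -0.356) = 200°.

true dip 71°, dip direction 200°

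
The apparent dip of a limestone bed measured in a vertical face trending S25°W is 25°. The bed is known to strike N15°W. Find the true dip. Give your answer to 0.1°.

36.0°

The section is 40° from the strike.
tan(true dip) = tan 25° / sin 40° = 0.7254
δ = arctan(0.7254) = 35.96°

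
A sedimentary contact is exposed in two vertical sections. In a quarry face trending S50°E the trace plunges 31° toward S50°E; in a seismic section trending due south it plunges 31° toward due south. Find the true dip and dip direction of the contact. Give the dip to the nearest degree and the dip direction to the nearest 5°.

true dip 34°, dip direction 155°

Each apparent-dip line lies in the plane. As unit vectors (x east, y north, z up), v₁ plunges 31°→S50°E and v₂ plunges 31°→due south.
Cross product v₁ × v₂ gives the pole to the plane: n ∝ (0.158, -0.338, 0.563).
True dip = arccos(n_z / |n|) = arccos(0.8335) = 33.5°.
Dip direction = atan2(0.158, -0.338) = 155° (azimuth of n's horizontal projection).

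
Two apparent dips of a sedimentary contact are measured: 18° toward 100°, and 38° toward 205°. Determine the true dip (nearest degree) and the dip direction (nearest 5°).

Represent each trace as a vector plunging at its apparent dip toward its trend (east-north-up frame): v₁ = (0.937, -0.165, -0.309), v₂ = (-0.333, -0.714, -0.616).
Cross product v₁ × v₂ gives the pole to the plane: n ∝ (0.119, -0.680, 0.724).
True dip = arccos(n_z / |n|) = arccos(0.7239) = 43.6°.
The horizontal component of n points toward azimuth atan2(n_x, n_y) = 170°, the dip direction.

true dip 44°, dip direction 170°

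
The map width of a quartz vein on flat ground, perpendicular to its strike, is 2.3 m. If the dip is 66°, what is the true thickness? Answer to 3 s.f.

2.10 m

True thickness t = w · sin(dip) = 2.3 × sin 66°
t = 2.3 × 0.9135 = 2.101 m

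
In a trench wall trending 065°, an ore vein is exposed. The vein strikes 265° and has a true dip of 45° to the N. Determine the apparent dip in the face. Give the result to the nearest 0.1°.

Angle between strike (265°) and section (065°): β = 20°.
tan α = tan 45° × sin 20° = 1.0000 × 0.3420 = 0.3420
α = arctan(0.3420) = 18.88°

18.9°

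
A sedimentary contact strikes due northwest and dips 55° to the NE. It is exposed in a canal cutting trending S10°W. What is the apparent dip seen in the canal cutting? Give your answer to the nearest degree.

Angle between strike (due northwest) and section (S10°W): β = 55°.
tan α = tan 55° × sin 55° = 1.4281 × 0.8192 = 1.1699
apparent dip = arctan 1.1699 = 49.48°

49°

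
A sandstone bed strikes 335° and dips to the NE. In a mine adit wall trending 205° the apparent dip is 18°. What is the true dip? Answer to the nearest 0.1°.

β = acute angle between strike 335° and section 205° = 50°.
tan(true dip) = tan 18° / sin 50° = 0.4242
true dip = arctan 0.4242 = 22.98°

23.0°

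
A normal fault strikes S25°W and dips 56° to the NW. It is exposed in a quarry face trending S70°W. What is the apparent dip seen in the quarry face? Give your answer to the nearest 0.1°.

46.4°

The section lies 45° from the strike.
tan α = tan 56° × sin 45° = 1.4826 × 0.7071 = 1.0483
α = arctan(1.0483) = 46.35°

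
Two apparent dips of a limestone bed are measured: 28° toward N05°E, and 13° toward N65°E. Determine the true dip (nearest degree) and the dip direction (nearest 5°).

true dip 28°, dip direction 000°

Each apparent-dip line lies in the plane. As unit vectors (x east, y north, z up), v₁ plunges 28°→N05°E and v₂ plunges 13°→N65°E.
The plane normal is n = v₁ × v₂ ∝ (0.005, 0.397, 0.745).
Dip δ = arctan(|n_h|/n_z) = arctan(0.397/0.745) = 28.1°.
Dip direction = azimuth of (n_x, n_y) = atan2(0.005, 0.397) = 1°.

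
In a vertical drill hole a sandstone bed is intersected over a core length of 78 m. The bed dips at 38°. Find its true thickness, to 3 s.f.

True thickness t = h · cos(dip) = 78 × cos 38°
t = 78 × 0.7880 = 61.465 m

61.5 m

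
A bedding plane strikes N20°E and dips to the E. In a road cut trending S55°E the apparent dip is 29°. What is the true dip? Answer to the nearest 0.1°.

The section is 75° from the strike.
tan(true dip) = tan 29° / sin 75° = 0.5739
δ = arctan(0.5739) = 29.85°

29.8°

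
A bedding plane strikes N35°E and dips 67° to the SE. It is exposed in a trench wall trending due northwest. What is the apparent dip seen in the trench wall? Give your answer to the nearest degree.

The strike is N35°E and the section trends due northwest; the acute angle between them is β = 80°.
tan(apparent dip) = tan 67° · sin 80° = 2.3201
apparent dip = arctan 2.3201 = 66.68°

67°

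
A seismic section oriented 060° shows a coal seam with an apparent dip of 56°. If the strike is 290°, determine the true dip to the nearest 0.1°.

62.7°

β = acute angle between strike 290° and section 060° = 50°.
tan(true dip) = tan 56° / sin 50° = 1.9353
δ = arctan(1.9353) = 62.67°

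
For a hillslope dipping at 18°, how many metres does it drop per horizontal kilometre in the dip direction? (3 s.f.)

drop per km = 1000 × tan 18° = 1000 × 0.3249

325 m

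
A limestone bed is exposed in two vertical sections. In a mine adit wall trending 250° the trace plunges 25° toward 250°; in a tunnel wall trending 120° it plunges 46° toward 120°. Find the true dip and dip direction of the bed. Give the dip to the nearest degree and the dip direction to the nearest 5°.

Each apparent-dip line lies in the plane. As unit vectors (x east, y north, z up), v₁ plunges 25°→250° and v₂ plunges 46°→120°.
Cross product v₁ × v₂ gives the pole to the plane: n ∝ (0.076, -0.867, 0.482).
tan δ = √(n_x²+n_y²)/n_z = 0.870/0.482, so δ = 61.0°.
Dip direction = atan2(0.076, -0.867) = 175° (azimuth of n's horizontal projection).

true dip 61°, dip direction 175°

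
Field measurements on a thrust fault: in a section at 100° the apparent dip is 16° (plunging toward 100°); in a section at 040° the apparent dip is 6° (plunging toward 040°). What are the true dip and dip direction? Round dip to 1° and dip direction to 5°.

Represent each trace as a vector plunging at its apparent dip toward its trend (east-north-up frame): v₁ = (0.947, -0.167, -0.276), v₂ = (0.639, 0.762, -0.105).
The plane normal is n = v₁ × v₂ ∝ (0.227, -0.077, 0.828).
Dip δ = arctan(|n_h|/n_z) = arctan(0.240/0.828) = 16.2°.
Dip direction = atan2(0.227, -0.077) = 109° (azimuth of n's horizontal projection).

true dip 16°, dip direction 110°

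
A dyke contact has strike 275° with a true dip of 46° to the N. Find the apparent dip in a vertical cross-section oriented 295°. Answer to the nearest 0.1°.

19.5°

Angle between strike (275°) and section (295°): β = 20°.
tan(apparent dip) = tan 46° · sin 20° = 0.3542
α = arctan(0.3542) = 19.50°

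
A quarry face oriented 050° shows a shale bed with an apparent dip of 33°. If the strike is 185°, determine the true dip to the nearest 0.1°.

The section is 45° from the strike.
tan δ = tan α / sin β = tan 33° / sin 45° = 0.6494 / 0.7071 = 0.9184
δ = arctan(0.9184) = 42.56°

42.6°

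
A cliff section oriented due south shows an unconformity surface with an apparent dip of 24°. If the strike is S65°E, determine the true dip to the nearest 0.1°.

26.2°

β = acute angle between strike S65°E and section due south = 65°.
tan(true dip) = tan 24° / sin 65° = 0.4913
δ = arctan(0.4913) = 26.16°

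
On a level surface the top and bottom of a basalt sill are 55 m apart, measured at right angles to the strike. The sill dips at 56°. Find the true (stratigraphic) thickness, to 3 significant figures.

45.6 m

True thickness t = w · sin(dip) = 55 × sin 56°
t = 55 × 0.8290 = 45.597 m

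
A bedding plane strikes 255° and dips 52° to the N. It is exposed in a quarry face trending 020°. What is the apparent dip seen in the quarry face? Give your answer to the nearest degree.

Angle between strike (255°) and section (020°): β = 55°.
tan α = tan 52° × sin 55° = 1.2799 × 0.8192 = 1.0485
apparent dip = arctan 1.0485 = 46.36°

46°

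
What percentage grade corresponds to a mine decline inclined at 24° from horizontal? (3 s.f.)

grade % = 100 × tan 24° = 100 × 0.4452

44.5%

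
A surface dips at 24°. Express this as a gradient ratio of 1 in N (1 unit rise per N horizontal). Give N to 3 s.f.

1 in 2.25

1 : N means tan θ = 1/N, so N = 1/tan 24° = 1/0.4452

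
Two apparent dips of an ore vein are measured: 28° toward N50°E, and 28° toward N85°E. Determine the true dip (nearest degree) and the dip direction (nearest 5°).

true dip 29°, dip direction 070°

The two traces are lines in the plane: v₁ = (sin 50°·cos 28°, cos 50°·cos 28°, −sin 28°), v₂ = (sin 85°·cos 28°, cos 85°·cos 28°, −sin 28°).
n = v₁ × v₂ = (0.230, 0.095, 0.447) (taken with n_z > 0).
True dip = arccos(n_z / |n|) = arccos(0.8734) = 29.1°.
The horizontal component of n points toward azimuth atan2(n_x, n_y) = 68°, the dip direction.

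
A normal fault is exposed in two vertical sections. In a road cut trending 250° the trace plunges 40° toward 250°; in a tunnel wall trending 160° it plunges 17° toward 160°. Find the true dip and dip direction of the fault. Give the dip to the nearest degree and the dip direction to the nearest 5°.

The two traces are lines in the plane: v₁ = (sin 250°·cos 40°, cos 250°·cos 40°, −sin 40°), v₂ = (sin 160°·cos 17°, cos 160°·cos 17°, −sin 17°).
The plane normal is n = v₁ × v₂ ∝ (-0.501, -0.421, 0.733).
Dip δ = arctan(|n_h|/n_z) = arctan(0.654/0.733) = 41.8°.
The horizontal component of n points toward azimuth atan2(n_x, n_y) = 230°, the dip direction.

true dip 42°, dip direction 230°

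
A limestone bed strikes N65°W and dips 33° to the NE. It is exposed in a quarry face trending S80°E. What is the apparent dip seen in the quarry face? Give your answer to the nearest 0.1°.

9.5°

The section lies 15° from the strike.
tan(apparent dip) = tan 33° · sin 15° = 0.1681
α = arctan(0.1681) = 9.54°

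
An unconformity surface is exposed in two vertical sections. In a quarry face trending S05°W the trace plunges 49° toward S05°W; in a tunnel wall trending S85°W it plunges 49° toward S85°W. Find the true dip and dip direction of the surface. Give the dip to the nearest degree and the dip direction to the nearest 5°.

Each apparent-dip line lies in the plane. As unit vectors (x east, y north, z up), v₁ plunges 49°→S05°W and v₂ plunges 49°→S85°W.
n = v₁ × v₂ = (-0.450, -0.450, 0.424) (taken with n_z > 0).
tan δ = √(n_x²+n_y²)/n_z = 0.637/0.424, so δ = 56.3°.
Dip direction = atan2(-0.450, -0.450) = 225° (azimuth of n's horizontal projection).

true dip 56°, dip direction 225°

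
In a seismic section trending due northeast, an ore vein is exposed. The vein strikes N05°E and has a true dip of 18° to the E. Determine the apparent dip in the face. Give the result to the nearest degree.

12°

The strike is N05°E and the section trends due northeast; the acute angle between them is β = 40°.
tan(apparent dip) = tan 18° · sin 40° = 0.2089
α = arctan(0.2089) = 11.80°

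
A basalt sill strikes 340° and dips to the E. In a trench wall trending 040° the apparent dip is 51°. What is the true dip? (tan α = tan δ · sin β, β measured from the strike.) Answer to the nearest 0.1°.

The section is 60° from the strike.
tan δ = tan α / sin β = tan 51° / sin 60° = 1.2349 / 0.8660 = 1.4259
δ = arctan(1.4259) = 54.96°

55.0°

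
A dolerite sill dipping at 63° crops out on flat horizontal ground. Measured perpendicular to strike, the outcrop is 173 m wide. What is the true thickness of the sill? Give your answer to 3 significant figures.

154 m

True thickness t = w · sin(dip) = 173 × sin 63°
t = 173 × 0.8910 = 154.144 m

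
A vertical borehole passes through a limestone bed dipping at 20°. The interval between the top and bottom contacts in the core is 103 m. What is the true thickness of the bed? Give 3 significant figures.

96.8 m

True thickness t = h · cos(dip) = 103 × cos 20°
t = 103 × 0.9397 = 96.788 m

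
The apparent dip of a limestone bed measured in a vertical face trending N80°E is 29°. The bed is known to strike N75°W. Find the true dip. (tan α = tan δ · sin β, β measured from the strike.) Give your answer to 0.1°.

The section is 25° from the strike.
tan δ = tan α / sin β = tan 29° / sin 25° = 0.5543 / 0.4226 = 1.3116
δ = arctan(1.3116) = 52.68°

52.7°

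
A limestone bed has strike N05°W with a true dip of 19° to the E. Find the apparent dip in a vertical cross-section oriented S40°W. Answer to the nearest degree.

14°

The section lies 45° from the strike.
tan α = tan 19° × sin 45° = 0.3443 × 0.7071 = 0.2435
α = arctan(0.2435) = 13.68°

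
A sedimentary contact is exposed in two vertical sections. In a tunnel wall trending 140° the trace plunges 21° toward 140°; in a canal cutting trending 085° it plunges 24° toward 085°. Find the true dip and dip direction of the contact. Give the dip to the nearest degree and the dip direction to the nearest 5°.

true dip 25°, dip direction 105°

The two traces are lines in the plane: v₁ = (sin 140°·cos 21°, cos 140°·cos 21°, −sin 21°), v₂ = (sin 85°·cos 24°, cos 85°·cos 24°, −sin 24°).
Cross product v₁ × v₂ gives the pole to the plane: n ∝ (0.319, -0.082, 0.699).
Dip δ = arctan(|n_h|/n_z) = arctan(0.330/0.699) = 25.3°.
The horizontal component of n points toward azimuth atan2(n_x, n_y) = 104°, the dip direction.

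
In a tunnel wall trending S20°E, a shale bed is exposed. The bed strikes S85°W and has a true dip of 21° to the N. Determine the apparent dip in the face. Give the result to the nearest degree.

20°

Angle between strike (S85°W) and section (S20°E): β = 75°.
tan(apparent dip) = tan 21° · sin 75° = 0.3708
α = arctan(0.3708) = 20.34°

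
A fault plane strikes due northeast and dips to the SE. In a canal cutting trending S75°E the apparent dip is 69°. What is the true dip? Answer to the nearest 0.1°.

71.6°

β = acute angle between strike due northeast and section S75°E = 60°.
tan δ = tan α / sin β = tan 69° / sin 60° = 2.6051 / 0.8660 = 3.0081
true dip = arctan 3.0081 = 71.61°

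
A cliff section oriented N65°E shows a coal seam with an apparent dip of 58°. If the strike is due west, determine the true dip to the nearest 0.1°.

75.2°

The section is 25° from the strike.
tan(true dip) = tan 58° / sin 25° = 3.7867
δ = arctan(3.7867) = 75.21°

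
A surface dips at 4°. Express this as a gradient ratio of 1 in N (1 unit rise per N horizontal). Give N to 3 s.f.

1 in 14.3

1 : N means tan θ = 1/N, so N = 1/tan 4° = 1/0.0699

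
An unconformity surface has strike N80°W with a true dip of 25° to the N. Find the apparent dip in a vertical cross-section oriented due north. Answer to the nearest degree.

25°

The section lies 80° from the strike.
tan α = tan 25° × sin 80° = 0.4663 × 0.9848 = 0.4592
α = arctan(0.4592) = 24.67°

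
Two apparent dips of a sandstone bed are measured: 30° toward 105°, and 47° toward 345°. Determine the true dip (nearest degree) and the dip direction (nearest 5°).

Represent each trace as a vector plunging at its apparent dip toward its trend (east-north-up frame): v₁ = (0.837, -0.224, -0.500), v₂ = (-0.177, 0.659, -0.731).
The plane normal is n = v₁ × v₂ ∝ (0.493, 0.700, 0.511).
True dip = arccos(n_z / |n|) = arccos(0.5128) = 59.2°.
The horizontal component of n points toward azimuth atan2(n_x, n_y) = 35°, the dip direction.

true dip 59°, dip direction 035°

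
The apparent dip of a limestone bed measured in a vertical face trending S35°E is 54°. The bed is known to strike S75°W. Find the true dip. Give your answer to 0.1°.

β = acute angle between strike S75°W and section S35°E = 70°.
tan δ = tan α / sin β = tan 54° / sin 70° = 1.3764 / 0.9397 = 1.4647
true dip = arctan 1.4647 = 55.68°

55.7°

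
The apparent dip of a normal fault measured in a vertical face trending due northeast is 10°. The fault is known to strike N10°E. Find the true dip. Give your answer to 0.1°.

17.1°

The section is 35° from the strike.
tan δ = tan α / sin β = tan 10° / sin 35° = 0.1763 / 0.5736 = 0.3074
δ = arctan(0.3074) = 17.09°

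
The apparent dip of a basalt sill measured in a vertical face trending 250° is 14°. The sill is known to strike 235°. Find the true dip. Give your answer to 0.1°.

43.9°

The section is 15° from the strike.
tan(true dip) = tan 14° / sin 15° = 0.9633
true dip = arctan 0.9633 = 43.93°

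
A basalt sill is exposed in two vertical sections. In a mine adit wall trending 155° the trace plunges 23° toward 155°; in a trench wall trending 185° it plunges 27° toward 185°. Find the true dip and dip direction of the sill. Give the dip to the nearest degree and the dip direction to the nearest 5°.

true dip 27°, dip direction 190°

The two traces are lines in the plane: v₁ = (sin 155°·cos 23°, cos 155°·cos 23°, −sin 23°), v₂ = (sin 185°·cos 27°, cos 185°·cos 27°, −sin 27°).
The plane normal is n = v₁ × v₂ ∝ (-0.032, -0.207, 0.410).
tan δ = √(n_x²+n_y²)/n_z = 0.209/0.410, so δ = 27.1°.
Dip direction = atan2(-0.032, -0.207) = 189° (azimuth of n's horizontal projection).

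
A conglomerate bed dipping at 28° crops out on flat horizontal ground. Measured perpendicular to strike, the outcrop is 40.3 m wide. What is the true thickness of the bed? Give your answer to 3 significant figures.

True thickness t = w · sin(dip) = 40.3 × sin 28°
t = 40.3 × 0.4695 = 18.920 m

18.9 m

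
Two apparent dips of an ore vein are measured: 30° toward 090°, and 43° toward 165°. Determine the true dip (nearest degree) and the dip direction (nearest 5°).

true dip 45°, dip direction 145°

Each apparent-dip line lies in the plane. As unit vectors (x east, y north, z up), v₁ plunges 30°→090° and v₂ plunges 43°→165°.
Cross product v₁ × v₂ gives the pole to the plane: n ∝ (0.353, -0.496, 0.612).
True dip = arccos(n_z / |n|) = arccos(0.7088) = 44.9°.
The horizontal component of n points toward azimuth atan2(n_x, n_y) = 145°, the dip direction.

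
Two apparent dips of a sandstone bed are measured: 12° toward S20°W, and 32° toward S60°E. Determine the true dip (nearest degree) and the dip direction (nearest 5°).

Each apparent-dip line lies in the plane. As unit vectors (x east, y north, z up), v₁ plunges 12°→S20°W and v₂ plunges 32°→S60°E.
Cross product v₁ × v₂ gives the pole to the plane: n ∝ (0.399, -0.330, 0.817).
tan δ = √(n_x²+n_y²)/n_z = 0.518/0.817, so δ = 32.4°.
Dip direction = atan2(0.399, -0.330) = 130° (azimuth of n's horizontal projection).

true dip 32°, dip direction 130°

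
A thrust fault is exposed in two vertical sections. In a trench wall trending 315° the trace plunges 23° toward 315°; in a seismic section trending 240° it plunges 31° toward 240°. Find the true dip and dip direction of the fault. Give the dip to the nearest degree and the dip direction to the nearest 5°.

Represent each trace as a vector plunging at its apparent dip toward its trend (east-north-up frame): v₁ = (-0.651, 0.651, -0.391), v₂ = (-0.742, -0.429, -0.515).
Cross product v₁ × v₂ gives the pole to the plane: n ∝ (-0.503, -0.045, 0.762).
tan δ = √(n_x²+n_y²)/n_z = 0.505/0.762, so δ = 33.5°.
The horizontal component of n points toward azimuth atan2(n_x, n_y) = 265°, the dip direction.

true dip 34°, dip direction 265°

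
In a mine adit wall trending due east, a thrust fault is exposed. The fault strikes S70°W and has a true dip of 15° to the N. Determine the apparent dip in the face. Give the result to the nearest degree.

5°

The strike is S70°W and the section trends due east; the acute angle between them is β = 20°.
tan α = tan 15° × sin 20° = 0.2679 × 0.3420 = 0.0916
α = arctan(0.0916) = 5.24°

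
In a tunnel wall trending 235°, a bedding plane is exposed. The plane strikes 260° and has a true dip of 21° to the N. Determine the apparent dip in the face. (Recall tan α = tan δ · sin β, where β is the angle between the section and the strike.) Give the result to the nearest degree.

The strike is 260° and the section trends 235°; the acute angle between them is β = 25°.
tan α = tan 21° × sin 25° = 0.3839 × 0.4226 = 0.1622
apparent dip = arctan 0.1622 = 9.21°

9°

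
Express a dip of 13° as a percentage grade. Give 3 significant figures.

grade % = 100 × tan 13° = 100 × 0.2309

23.1%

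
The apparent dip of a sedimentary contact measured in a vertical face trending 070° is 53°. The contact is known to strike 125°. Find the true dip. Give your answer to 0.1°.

β = acute angle between strike 125° and section 070° = 55°.
tan δ = tan α / sin β = tan 53° / sin 55° = 1.3270 / 0.8192 = 1.6200
true dip = arctan 1.6200 = 58.31°

58.3°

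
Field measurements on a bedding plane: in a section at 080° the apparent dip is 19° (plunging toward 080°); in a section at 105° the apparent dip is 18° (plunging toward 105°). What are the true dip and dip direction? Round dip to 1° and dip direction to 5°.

true dip 19°, dip direction 085°

Each apparent-dip line lies in the plane. As unit vectors (x east, y north, z up), v₁ plunges 19°→080° and v₂ plunges 18°→105°.
n = v₁ × v₂ = (0.131, 0.011, 0.380) (taken with n_z > 0).
True dip = arccos(n_z / |n|) = arccos(0.9451) = 19.1°.
Dip direction = atan2(0.131, 0.011) = 85° (azimuth of n's horizontal projection).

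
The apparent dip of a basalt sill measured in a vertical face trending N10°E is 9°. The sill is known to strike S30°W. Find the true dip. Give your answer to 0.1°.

24.8°

The section is 20° from the strike.
tan δ = tan α / sin β = tan 9° / sin 20° = 0.1584 / 0.3420 = 0.4631
true dip = arctan 0.4631 = 24.85°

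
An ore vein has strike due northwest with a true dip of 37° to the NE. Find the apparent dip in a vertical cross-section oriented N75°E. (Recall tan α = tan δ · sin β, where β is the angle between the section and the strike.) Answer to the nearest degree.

The strike is due northwest and the section trends N75°E; the acute angle between them is β = 60°.
tan(apparent dip) = tan 37° · sin 60° = 0.6526
apparent dip = arctan 0.6526 = 33.13°

33°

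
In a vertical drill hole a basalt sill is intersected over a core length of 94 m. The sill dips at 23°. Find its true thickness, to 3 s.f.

86.5 m

True thickness t = h · cos(dip) = 94 × cos 23°
t = 94 × 0.9205 = 86.527 m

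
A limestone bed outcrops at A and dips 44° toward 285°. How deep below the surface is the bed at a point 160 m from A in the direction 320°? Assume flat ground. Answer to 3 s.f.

The hole lies 35° from the dip direction, so the down-dip offset is 160 × cos 35° = 131.06 m.
Depth = down-dip offset × tan(dip) = 131.06 × tan 44° = 131.06 × 0.9657
Depth = 126.57 m

127 m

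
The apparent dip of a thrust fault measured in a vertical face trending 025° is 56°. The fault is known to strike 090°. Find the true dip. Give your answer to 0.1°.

58.6°

The section is 65° from the strike.
tan δ = tan α / sin β = tan 56° / sin 65° = 1.4826 / 0.9063 = 1.6358
δ = arctan(1.6358) = 58.56°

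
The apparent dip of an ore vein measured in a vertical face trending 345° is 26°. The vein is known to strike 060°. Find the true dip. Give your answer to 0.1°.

The section is 75° from the strike.
tan(true dip) = tan 26° / sin 75° = 0.5049
true dip = arctan 0.5049 = 26.79°

26.8°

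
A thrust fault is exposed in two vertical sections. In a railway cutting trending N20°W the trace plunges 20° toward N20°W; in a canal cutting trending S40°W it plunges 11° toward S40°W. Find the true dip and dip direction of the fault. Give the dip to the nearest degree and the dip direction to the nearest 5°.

true dip 30°, dip direction 290°

The two traces are lines in the plane: v₁ = (sin 340°·cos 20°, cos 340°·cos 20°, −sin 20°), v₂ = (sin 220°·cos 11°, cos 220°·cos 11°, −sin 11°).
Cross product v₁ × v₂ gives the pole to the plane: n ∝ (-0.426, 0.154, 0.799).
tan δ = √(n_x²+n_y²)/n_z = 0.453/0.799, so δ = 29.5°.
The horizontal component of n points toward azimuth atan2(n_x, n_y) = 290°, the dip direction.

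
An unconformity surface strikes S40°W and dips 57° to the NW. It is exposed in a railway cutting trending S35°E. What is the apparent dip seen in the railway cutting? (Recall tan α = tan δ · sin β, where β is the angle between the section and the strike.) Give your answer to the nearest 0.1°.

Angle between strike (S40°W) and section (S35°E): β = 75°.
tan(apparent dip) = tan 57° · sin 75° = 1.4874
apparent dip = arctan 1.4874 = 56.09°

56.1°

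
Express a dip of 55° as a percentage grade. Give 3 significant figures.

143%

grade % = 100 × tan 55° = 100 × 1.4281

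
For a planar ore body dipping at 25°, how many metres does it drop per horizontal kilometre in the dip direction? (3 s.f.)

drop per km = 1000 × tan 25° = 1000 × 0.4663

466 m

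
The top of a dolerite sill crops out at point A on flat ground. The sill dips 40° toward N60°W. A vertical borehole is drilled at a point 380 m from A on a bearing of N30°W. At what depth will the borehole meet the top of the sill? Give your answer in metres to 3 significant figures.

The hole lies 30° from the dip direction, so the down-dip offset is 380 × cos 30° = 329.09 m.
Depth = down-dip offset × tan(dip) = 329.09 × tan 40° = 329.09 × 0.8391
Depth = 276.14 m

276 m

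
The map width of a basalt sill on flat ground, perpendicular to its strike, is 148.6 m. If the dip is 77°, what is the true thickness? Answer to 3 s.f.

145 m

True thickness t = w · sin(dip) = 148.6 × sin 77°
t = 148.6 × 0.9744 = 144.791 m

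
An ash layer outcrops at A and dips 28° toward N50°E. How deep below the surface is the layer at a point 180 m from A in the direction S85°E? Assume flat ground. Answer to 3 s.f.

67.7 m

The hole lies 45° from the dip direction, so the down-dip offset is 180 × cos 45° = 127.28 m.
Depth = down-dip offset × tan(dip) = 127.28 × tan 28° = 127.28 × 0.5317
Depth = 67.68 m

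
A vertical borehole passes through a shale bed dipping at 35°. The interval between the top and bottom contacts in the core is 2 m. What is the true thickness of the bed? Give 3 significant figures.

1.64 m

True thickness t = h · cos(dip) = 2 × cos 35°
t = 2 × 0.8192 = 1.638 m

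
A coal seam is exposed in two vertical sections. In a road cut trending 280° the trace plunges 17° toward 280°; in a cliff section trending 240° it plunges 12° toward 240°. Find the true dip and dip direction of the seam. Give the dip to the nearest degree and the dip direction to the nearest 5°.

true dip 17°, dip direction 285°

The two traces are lines in the plane: v₁ = (sin 280°·cos 17°, cos 280°·cos 17°, −sin 17°), v₂ = (sin 240°·cos 12°, cos 240°·cos 12°, −sin 12°).
The plane normal is n = v₁ × v₂ ∝ (-0.178, 0.052, 0.601).
Dip δ = arctan(|n_h|/n_z) = arctan(0.185/0.601) = 17.1°.
The horizontal component of n points toward azimuth atan2(n_x, n_y) = 286°, the dip direction.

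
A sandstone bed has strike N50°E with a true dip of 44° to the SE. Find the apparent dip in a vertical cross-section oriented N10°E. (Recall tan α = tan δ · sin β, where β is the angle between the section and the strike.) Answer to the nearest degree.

Angle between strike (N50°E) and section (N10°E): β = 40°.
tan α = tan 44° × sin 40° = 0.9657 × 0.6428 = 0.6207
apparent dip = arctan 0.6207 = 31.83°

32°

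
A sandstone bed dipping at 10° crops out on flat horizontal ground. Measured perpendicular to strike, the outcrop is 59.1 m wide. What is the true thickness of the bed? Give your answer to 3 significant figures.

10.3 m

True thickness t = w · sin(dip) = 59.1 × sin 10°
t = 59.1 × 0.1736 = 10.263 m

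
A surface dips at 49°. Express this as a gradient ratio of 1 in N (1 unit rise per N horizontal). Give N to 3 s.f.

1 : N means tan θ = 1/N, so N = 1/tan 49° = 1/1.1504

1 in 0.869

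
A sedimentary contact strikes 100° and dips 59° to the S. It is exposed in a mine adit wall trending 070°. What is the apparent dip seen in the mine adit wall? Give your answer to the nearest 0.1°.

The section lies 30° from the strike.
tan α = tan 59° × sin 30° = 1.6643 × 0.5000 = 0.8321
apparent dip = arctan 0.8321 = 39.77°

39.8°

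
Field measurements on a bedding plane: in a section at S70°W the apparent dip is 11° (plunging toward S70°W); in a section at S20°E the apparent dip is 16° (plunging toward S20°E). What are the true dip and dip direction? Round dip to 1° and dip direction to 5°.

true dip 19°, dip direction 195°

Each apparent-dip line lies in the plane. As unit vectors (x east, y north, z up), v₁ plunges 11°→S70°W and v₂ plunges 16°→S20°E.
Cross product v₁ × v₂ gives the pole to the plane: n ∝ (-0.080, -0.317, 0.944).
True dip = arccos(n_z / |n|) = arccos(0.9449) = 19.1°.
Dip direction = atan2(-0.080, -0.317) = 194° (azimuth of n's horizontal projection).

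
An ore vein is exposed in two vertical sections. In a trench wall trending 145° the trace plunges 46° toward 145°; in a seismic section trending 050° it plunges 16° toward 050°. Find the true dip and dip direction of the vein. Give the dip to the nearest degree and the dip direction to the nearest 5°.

Each apparent-dip line lies in the plane. As unit vectors (x east, y north, z up), v₁ plunges 46°→145° and v₂ plunges 16°→050°.
Cross product v₁ × v₂ gives the pole to the plane: n ∝ (0.601, -0.420, 0.665).
True dip = arccos(n_z / |n|) = arccos(0.6718) = 47.8°.
Dip direction = azimuth of (n_x, n_y) = atan2(0.601, -0.420) = 125°.

true dip 48°, dip direction 125°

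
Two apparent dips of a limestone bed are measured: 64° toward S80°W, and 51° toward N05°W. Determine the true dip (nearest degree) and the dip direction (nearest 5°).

true dip 68°, dip direction 295°

The two traces are lines in the plane: v₁ = (sin 260°·cos 64°, cos 260°·cos 64°, −sin 64°), v₂ = (sin 355°·cos 51°, cos 355°·cos 51°, −sin 51°).
n = v₁ × v₂ = (-0.623, 0.286, 0.275) (taken with n_z > 0).
tan δ = √(n_x²+n_y²)/n_z = 0.685/0.275, so δ = 68.1°.
Dip direction = atan2(-0.623, 0.286) = 295° (azimuth of n's horizontal projection).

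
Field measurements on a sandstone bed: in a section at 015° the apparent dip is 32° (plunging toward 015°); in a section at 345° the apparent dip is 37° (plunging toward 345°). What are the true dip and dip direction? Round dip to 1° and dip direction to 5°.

The two traces are lines in the plane: v₁ = (sin 15°·cos 32°, cos 15°·cos 32°, −sin 32°), v₂ = (sin 345°·cos 37°, cos 345°·cos 37°, −sin 37°).
n = v₁ × v₂ = (-0.084, 0.242, 0.339) (taken with n_z > 0).
Dip δ = arctan(|n_h|/n_z) = arctan(0.256/0.339) = 37.1°.
Dip direction = azimuth of (n_x, n_y) = atan2(-0.084, 0.242) = 341°.

true dip 37°, dip direction 340°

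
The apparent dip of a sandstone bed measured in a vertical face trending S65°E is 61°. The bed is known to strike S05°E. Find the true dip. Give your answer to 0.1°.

64.4°

β = acute angle between strike S05°E and section S65°E = 60°.
tan(true dip) = tan 61° / sin 60° = 2.0831
true dip = arctan 2.0831 = 64.36°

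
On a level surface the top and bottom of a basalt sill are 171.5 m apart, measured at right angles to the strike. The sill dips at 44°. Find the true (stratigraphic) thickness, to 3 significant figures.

119 m

True thickness t = w · sin(dip) = 171.5 × sin 44°
t = 171.5 × 0.6947 = 119.134 m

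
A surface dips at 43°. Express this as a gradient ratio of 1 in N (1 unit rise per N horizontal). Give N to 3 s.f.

1 in 1.07

1 : N means tan θ = 1/N, so N = 1/tan 43° = 1/0.9325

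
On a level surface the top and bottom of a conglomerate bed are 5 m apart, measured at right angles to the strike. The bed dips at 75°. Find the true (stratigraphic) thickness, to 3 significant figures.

True thickness t = w · sin(dip) = 5 × sin 75°
t = 5 × 0.9659 = 4.830 m

4.83 m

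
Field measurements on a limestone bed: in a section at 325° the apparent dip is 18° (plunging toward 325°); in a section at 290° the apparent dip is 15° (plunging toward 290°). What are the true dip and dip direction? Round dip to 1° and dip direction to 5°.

true dip 18°, dip direction 325°

Each apparent-dip line lies in the plane. As unit vectors (x east, y north, z up), v₁ plunges 18°→325° and v₂ plunges 15°→290°.
Cross product v₁ × v₂ gives the pole to the plane: n ∝ (-0.100, 0.139, 0.527).
True dip = arccos(n_z / |n|) = arccos(0.9511) = 18.0°.
The horizontal component of n points toward azimuth atan2(n_x, n_y) = 324°, the dip direction.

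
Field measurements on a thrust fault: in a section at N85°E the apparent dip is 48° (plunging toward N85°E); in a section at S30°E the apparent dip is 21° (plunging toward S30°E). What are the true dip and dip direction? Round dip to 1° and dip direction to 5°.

true dip 48°, dip direction 080°

The two traces are lines in the plane: v₁ = (sin 85°·cos 48°, cos 85°·cos 48°, −sin 48°), v₂ = (sin 150°·cos 21°, cos 150°·cos 21°, −sin 21°).
Cross product v₁ × v₂ gives the pole to the plane: n ∝ (0.622, 0.108, 0.566).
True dip = arccos(n_z / |n|) = arccos(0.6678) = 48.1°.
Dip direction = azimuth of (n_x, n_y) = atan2(0.622, 0.108) = 80°.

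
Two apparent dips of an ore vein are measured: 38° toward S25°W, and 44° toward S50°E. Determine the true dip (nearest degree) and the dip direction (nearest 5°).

Each apparent-dip line lies in the plane. As unit vectors (x east, y north, z up), v₁ plunges 38°→S25°W and v₂ plunges 44°→S50°E.
Cross product v₁ × v₂ gives the pole to the plane: n ∝ (0.211, -0.571, 0.548).
Dip δ = arctan(|n_h|/n_z) = arctan(0.609/0.548) = 48.0°.
The horizontal component of n points toward azimuth atan2(n_x, n_y) = 160°, the dip direction.

true dip 48°, dip direction 160°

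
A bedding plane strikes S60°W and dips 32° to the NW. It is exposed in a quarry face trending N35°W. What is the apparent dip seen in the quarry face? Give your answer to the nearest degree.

32°

The section lies 85° from the strike.
tan(apparent dip) = tan 32° · sin 85° = 0.6225
α = arctan(0.6225) = 31.90°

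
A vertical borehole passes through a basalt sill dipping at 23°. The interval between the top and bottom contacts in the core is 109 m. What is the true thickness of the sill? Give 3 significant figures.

True thickness t = h · cos(dip) = 109 × cos 23°
t = 109 × 0.9205 = 100.335 m

100 m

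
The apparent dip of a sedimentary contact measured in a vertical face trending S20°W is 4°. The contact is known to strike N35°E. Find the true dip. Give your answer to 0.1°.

β = acute angle between strike N35°E and section S20°W = 15°.
tan δ = tan α / sin β = tan 4° / sin 15° = 0.0699 / 0.2588 = 0.2702
true dip = arctan 0.2702 = 15.12°

15.1°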